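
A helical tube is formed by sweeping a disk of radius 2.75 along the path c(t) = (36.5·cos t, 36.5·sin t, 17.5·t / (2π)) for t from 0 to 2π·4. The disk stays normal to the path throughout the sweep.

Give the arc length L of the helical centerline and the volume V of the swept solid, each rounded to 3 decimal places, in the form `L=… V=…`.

2πR = 2π·36.5 = 229.336264
per-turn = √(229.336264² + 17.5²) = √(52595.1219 + 306.25) = √52901.3719 = 230.002982
L = 4 × 230.002982 = 920.011929
V = π·2.75² × L = 23.758294 × 920.011929 = 21857.914302

L=920.012 V=21857.914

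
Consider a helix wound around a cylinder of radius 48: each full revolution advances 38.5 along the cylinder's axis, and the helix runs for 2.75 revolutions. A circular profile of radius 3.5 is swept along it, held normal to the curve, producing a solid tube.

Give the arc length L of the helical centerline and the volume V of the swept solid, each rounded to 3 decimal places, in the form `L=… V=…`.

L=836.111 V=32177.319

2πR = 2π·48 = 301.592895
per-turn = √(301.592895² + 38.5²) = √(90958.2742 + 1482.25) = √92440.5242 = 304.040333
L = 2.75 × 304.040333 = 836.110916
V = π·3.5² × L = 38.484510 × 836.110916 = 32177.318916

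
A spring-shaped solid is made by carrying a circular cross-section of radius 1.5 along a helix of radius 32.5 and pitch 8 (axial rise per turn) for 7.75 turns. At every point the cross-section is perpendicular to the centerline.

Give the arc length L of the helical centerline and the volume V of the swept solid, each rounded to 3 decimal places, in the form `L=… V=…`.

L=1583.791 V=11195.161

2πR = 2π·32.5 = 204.203522
per-turn = √(204.203522² + 8²) = √(41699.0786 + 64) = √41763.0786 = 204.360169
L = 7.75 × 204.360169 = 1583.791308
V = π·1.5² × L = 7.068583 × 1583.791308 = 11195.161062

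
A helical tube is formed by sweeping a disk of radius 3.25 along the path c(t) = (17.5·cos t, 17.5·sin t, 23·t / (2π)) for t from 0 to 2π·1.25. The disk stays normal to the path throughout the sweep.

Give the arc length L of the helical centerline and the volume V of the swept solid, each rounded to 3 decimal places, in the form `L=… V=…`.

2πR = 2π·17.5 = 109.955743
per-turn = √(109.955743² + 23²) = √(12090.2654 + 529) = √12619.2654 = 112.335504
L = 1.25 × 112.335504 = 140.419380
V = π·3.25² × L = 33.183072 × 140.419380 = 4659.546441

L=140.419 V=4659.546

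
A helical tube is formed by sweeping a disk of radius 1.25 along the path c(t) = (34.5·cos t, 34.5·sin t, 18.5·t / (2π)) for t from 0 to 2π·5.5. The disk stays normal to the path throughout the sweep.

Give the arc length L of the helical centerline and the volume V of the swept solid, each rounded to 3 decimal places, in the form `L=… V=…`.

L=1196.568 V=5873.641

2πR = 2π·34.5 = 216.769893
per-turn = √(216.769893² + 18.5²) = √(46989.1866 + 342.25) = √47331.4366 = 217.557892
L = 5.5 × 217.557892 = 1196.568408
V = π·1.25² × L = 4.908739 × 1196.568408 = 5873.641439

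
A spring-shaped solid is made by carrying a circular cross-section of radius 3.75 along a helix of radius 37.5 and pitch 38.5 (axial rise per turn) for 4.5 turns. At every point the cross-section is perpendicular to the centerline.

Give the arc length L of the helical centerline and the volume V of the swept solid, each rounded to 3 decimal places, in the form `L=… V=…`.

L=1074.349 V=47463.273

2πR = 2π·37.5 = 235.619449
per-turn = √(235.619449² + 38.5²) = √(55516.5248 + 1482.25) = √56998.7748 = 238.744162
L = 4.5 × 238.744162 = 1074.348728
V = π·3.75² × L = 44.178647 × 1074.348728 = 47463.272866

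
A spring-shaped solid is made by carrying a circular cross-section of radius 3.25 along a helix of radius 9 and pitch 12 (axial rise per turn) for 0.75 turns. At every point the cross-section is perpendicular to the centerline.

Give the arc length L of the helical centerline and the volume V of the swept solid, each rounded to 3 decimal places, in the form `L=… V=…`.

L=43.356 V=1438.682

2πR = 2π·9 = 56.548668
per-turn = √(56.548668² + 12²) = √(3197.7518 + 144) = √3341.7518 = 57.807887
L = 0.75 × 57.807887 = 43.355915
V = π·3.25² × L = 33.183072 × 43.355915 = 1438.682481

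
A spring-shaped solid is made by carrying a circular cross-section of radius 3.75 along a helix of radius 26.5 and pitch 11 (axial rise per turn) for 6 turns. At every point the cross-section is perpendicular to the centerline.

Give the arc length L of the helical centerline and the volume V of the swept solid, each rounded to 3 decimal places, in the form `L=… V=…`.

2πR = 2π·26.5 = 166.504411
per-turn = √(166.504411² + 11²) = √(27723.7188 + 121) = √27844.7188 = 166.867369
L = 6 × 166.867369 = 1001.204213
V = π·3.75² × L = 44.178647 × 1001.204213 = 44231.847177

L=1001.204 V=44231.847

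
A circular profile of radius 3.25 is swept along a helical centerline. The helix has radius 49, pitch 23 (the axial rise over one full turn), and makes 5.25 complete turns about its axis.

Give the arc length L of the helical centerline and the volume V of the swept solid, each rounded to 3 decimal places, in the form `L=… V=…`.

L=1620.853 V=53784.898

2πR = 2π·49 = 307.876080
per-turn = √(307.876080² + 23²) = √(94787.6807 + 529) = √95316.6807 = 308.733997
L = 5.25 × 308.733997 = 1620.853482
V = π·3.25² × L = 33.183072 × 1620.853482 = 53784.898457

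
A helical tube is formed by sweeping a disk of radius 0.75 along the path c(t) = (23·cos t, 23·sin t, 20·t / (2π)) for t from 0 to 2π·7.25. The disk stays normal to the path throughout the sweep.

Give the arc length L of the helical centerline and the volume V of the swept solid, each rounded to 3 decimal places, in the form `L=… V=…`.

2πR = 2π·23 = 144.513262
per-turn = √(144.513262² + 20²) = √(20884.0829 + 400) = √21284.0829 = 145.890654
L = 7.25 × 145.890654 = 1057.707241
V = π·0.75² × L = 1.767146 × 1057.707241 = 1869.122980

L=1057.707 V=1869.123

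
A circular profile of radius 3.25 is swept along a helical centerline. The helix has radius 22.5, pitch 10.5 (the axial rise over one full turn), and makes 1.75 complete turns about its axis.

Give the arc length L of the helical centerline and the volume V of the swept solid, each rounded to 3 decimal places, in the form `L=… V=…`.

2πR = 2π·22.5 = 141.371669
per-turn = √(141.371669² + 10.5²) = √(19985.9489 + 110.25) = √20096.1989 = 141.761063
L = 1.75 × 141.761063 = 248.081860
V = π·3.25² × L = 33.183072 × 248.081860 = 8232.118316

L=248.082 V=8232.118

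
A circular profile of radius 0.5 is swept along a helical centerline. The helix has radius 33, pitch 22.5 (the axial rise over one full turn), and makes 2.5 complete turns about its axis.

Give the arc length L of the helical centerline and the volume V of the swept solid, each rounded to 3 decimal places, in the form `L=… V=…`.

2πR = 2π·33 = 207.345115
per-turn = √(207.345115² + 22.5²) = √(42991.9968 + 506.25) = √43498.2468 = 208.562333
L = 2.5 × 208.562333 = 521.405833
V = π·0.5² × L = 0.785398 × 521.405833 = 409.511183

L=521.406 V=409.511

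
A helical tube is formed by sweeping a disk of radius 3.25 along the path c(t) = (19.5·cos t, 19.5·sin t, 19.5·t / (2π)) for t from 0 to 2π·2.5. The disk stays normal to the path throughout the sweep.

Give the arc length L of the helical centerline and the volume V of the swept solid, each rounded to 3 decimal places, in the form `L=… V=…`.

L=310.160 V=10292.076

2πR = 2π·19.5 = 122.522113
per-turn = √(122.522113² + 19.5²) = √(15011.6683 + 380.25) = √15391.9183 = 124.064170
L = 2.5 × 124.064170 = 310.160425
V = π·3.25² × L = 33.183072 × 310.160425 = 10292.075845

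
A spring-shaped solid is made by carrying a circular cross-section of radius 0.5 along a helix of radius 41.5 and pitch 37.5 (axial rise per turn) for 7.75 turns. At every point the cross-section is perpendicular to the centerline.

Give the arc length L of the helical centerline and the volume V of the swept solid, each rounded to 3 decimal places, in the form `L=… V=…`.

2πR = 2π·41.5 = 260.752190
per-turn = √(260.752190² + 37.5²) = √(67991.7047 + 1406.25) = √69397.9547 = 263.434916
L = 7.75 × 263.434916 = 2041.620595
V = π·0.5² × L = 0.785398 × 2041.620595 = 1603.485066

L=2041.621 V=1603.485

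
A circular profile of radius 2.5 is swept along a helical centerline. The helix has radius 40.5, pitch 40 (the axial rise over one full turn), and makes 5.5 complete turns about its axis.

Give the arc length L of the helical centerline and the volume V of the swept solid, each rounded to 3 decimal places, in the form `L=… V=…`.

L=1416.765 V=27818.114

2πR = 2π·40.5 = 254.469005
per-turn = √(254.469005² + 40²) = √(64754.4745 + 1600) = √66354.4745 = 257.593623
L = 5.5 × 257.593623 = 1416.764925
V = π·2.5² × L = 19.634954 × 1416.764925 = 27818.114253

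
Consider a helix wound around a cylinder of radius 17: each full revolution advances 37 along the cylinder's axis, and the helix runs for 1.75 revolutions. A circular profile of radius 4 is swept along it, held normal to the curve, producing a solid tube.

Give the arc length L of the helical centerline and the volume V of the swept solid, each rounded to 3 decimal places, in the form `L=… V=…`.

2πR = 2π·17 = 106.814150
per-turn = √(106.814150² + 37²) = √(11409.2627 + 1369) = √12778.2627 = 113.040978
L = 1.75 × 113.040978 = 197.821711
V = π·4² × L = 50.265482 × 197.821711 = 9943.603762

L=197.822 V=9943.604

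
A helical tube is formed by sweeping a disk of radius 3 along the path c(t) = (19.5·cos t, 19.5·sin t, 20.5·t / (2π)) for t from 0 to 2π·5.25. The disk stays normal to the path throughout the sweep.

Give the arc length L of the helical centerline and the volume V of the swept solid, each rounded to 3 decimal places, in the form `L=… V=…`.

L=652.183 V=18440.031

2πR = 2π·19.5 = 122.522113
per-turn = √(122.522113² + 20.5²) = √(15011.6683 + 420.25) = √15431.9183 = 124.225272
L = 5.25 × 124.225272 = 652.182680
V = π·3² × L = 28.274334 × 652.182680 = 18440.030844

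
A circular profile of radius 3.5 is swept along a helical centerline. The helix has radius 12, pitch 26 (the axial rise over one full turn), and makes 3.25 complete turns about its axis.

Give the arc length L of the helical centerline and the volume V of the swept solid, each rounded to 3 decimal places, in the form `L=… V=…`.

L=259.204 V=9975.354

2πR = 2π·12 = 75.398224
per-turn = √(75.398224² + 26²) = √(5684.8921 + 676) = √6360.8921 = 79.755201
L = 3.25 × 79.755201 = 259.204404
V = π·3.5² × L = 38.484510 × 259.204404 = 9975.354489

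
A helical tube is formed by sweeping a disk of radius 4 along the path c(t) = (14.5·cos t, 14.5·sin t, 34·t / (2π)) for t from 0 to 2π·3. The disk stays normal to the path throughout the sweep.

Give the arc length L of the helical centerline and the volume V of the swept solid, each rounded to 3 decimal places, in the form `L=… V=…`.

2πR = 2π·14.5 = 91.106187
per-turn = √(91.106187² + 34²) = √(8300.3373 + 1156) = √9456.3373 = 97.243701
L = 3 × 97.243701 = 291.731102
V = π·4² × L = 50.265482 × 291.731102 = 14664.004576

L=291.731 V=14664.005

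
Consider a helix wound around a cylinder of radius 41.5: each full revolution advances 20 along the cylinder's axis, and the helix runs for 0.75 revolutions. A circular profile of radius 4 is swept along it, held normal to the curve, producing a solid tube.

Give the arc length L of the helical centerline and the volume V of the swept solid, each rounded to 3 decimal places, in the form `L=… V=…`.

2πR = 2π·41.5 = 260.752190
per-turn = √(260.752190² + 20²) = √(67991.7047 + 400) = √68391.7047 = 261.518077
L = 0.75 × 261.518077 = 196.138558
V = π·4² × L = 50.265482 × 196.138558 = 9858.999243

L=196.139 V=9858.999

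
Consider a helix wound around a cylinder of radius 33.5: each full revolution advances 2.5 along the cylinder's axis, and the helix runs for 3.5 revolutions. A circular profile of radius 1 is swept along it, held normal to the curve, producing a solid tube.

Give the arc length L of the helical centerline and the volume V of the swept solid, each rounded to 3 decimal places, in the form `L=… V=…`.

L=736.755 V=2314.585

2πR = 2π·33.5 = 210.486708
per-turn = √(210.486708² + 2.5²) = √(44304.6542 + 6.25) = √44310.9042 = 210.501554
L = 3.5 × 210.501554 = 736.755438
V = π·1² × L = 3.141593 × 736.755438 = 2314.585473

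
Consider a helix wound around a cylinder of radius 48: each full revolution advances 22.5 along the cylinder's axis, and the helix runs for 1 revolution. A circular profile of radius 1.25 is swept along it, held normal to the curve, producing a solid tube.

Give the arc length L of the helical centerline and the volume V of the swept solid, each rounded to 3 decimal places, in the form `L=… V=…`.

2πR = 2π·48 = 301.592895
per-turn = √(301.592895² + 22.5²) = √(90958.2742 + 506.25) = √91464.5242 = 302.431024
L = 1 × 302.431024 = 302.431024
V = π·1.25² × L = 4.908739 × 302.431024 = 1484.554817

L=302.431 V=1484.555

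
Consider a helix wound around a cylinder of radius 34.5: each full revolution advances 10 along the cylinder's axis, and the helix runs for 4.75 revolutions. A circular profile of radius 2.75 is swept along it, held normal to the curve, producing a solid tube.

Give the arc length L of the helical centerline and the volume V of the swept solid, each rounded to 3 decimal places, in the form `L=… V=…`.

2πR = 2π·34.5 = 216.769893
per-turn = √(216.769893² + 10²) = √(46989.1866 + 100) = √47089.1866 = 217.000430
L = 4.75 × 217.000430 = 1030.752042
V = π·2.75² × L = 23.758294 × 1030.752042 = 24488.910506

L=1030.752 V=24488.911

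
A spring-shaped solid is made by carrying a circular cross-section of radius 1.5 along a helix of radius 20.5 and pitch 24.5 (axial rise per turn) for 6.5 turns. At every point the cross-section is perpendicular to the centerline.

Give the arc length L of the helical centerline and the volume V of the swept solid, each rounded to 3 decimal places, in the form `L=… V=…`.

2πR = 2π·20.5 = 128.805299
per-turn = √(128.805299² + 24.5²) = √(16590.8050 + 600.25) = √17191.0550 = 131.114664
L = 6.5 × 131.114664 = 852.245313
V = π·1.5² × L = 7.068583 × 852.245313 = 6024.167133

L=852.245 V=6024.167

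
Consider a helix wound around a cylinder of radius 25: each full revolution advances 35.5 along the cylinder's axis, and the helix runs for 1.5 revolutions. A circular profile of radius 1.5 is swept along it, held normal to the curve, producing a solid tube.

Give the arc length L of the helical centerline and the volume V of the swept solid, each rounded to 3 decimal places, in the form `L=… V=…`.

L=241.562 V=1707.500

2πR = 2π·25 = 157.079633
per-turn = √(157.079633² + 35.5²) = √(24674.0110 + 1260.25) = √25934.2610 = 161.041178
L = 1.5 × 161.041178 = 241.561767
V = π·1.5² × L = 7.068583 × 241.561767 = 1707.499513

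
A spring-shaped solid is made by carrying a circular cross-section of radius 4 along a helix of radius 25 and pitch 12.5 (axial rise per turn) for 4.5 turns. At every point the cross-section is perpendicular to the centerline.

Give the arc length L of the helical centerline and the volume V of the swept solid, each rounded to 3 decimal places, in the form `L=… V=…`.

L=709.093 V=35642.898

2πR = 2π·25 = 157.079633
per-turn = √(157.079633² + 12.5²) = √(24674.0110 + 156.25) = √24830.2610 = 157.576207
L = 4.5 × 157.576207 = 709.092931
V = π·4² × L = 50.265482 × 709.092931 = 35642.898302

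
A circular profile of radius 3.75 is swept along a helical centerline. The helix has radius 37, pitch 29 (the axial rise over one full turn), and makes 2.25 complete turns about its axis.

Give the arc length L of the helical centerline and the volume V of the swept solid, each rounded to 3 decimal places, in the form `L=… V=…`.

2πR = 2π·37 = 232.477856
per-turn = √(232.477856² + 29²) = √(54045.9537 + 841) = √54886.9537 = 234.279648
L = 2.25 × 234.279648 = 527.129209
V = π·3.75² × L = 44.178647 × 527.129209 = 23287.855090

L=527.129 V=23287.855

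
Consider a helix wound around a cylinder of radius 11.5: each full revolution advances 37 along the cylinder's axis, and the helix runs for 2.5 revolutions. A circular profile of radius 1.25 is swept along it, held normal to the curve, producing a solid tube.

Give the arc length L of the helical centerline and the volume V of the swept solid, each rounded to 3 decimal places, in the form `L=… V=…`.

2πR = 2π·11.5 = 72.256631
per-turn = √(72.256631² + 37²) = √(5221.0207 + 1369) = √6590.0207 = 81.178943
L = 2.5 × 81.178943 = 202.947357
V = π·1.25² × L = 4.908739 × 202.947357 = 996.215507

L=202.947 V=996.216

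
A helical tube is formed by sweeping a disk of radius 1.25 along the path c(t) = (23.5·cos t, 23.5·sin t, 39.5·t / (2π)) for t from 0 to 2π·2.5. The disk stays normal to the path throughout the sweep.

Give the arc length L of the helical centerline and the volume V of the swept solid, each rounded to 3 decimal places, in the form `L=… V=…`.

L=382.118 V=1875.715

2πR = 2π·23.5 = 147.654855
per-turn = √(147.654855² + 39.5²) = √(21801.9561 + 1560.25) = √23362.2061 = 152.847002
L = 2.5 × 152.847002 = 382.117506
V = π·1.25² × L = 4.908739 × 382.117506 = 1875.714921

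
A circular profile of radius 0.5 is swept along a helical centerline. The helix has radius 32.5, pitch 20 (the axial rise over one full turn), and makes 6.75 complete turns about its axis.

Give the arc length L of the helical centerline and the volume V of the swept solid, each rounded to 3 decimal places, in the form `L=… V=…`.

2πR = 2π·32.5 = 204.203522
per-turn = √(204.203522² + 20²) = √(41699.0786 + 400) = √42099.0786 = 205.180600
L = 6.75 × 205.180600 = 1384.969050
V = π·0.5² × L = 0.785398 × 1384.969050 = 1087.752148

L=1384.969 V=1087.752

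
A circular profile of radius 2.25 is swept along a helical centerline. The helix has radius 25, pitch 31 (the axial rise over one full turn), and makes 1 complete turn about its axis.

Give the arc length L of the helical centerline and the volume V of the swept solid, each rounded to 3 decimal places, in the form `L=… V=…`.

L=160.109 V=2546.430

2πR = 2π·25 = 157.079633
per-turn = √(157.079633² + 31²) = √(24674.0110 + 961) = √25635.0110 = 160.109372
L = 1 × 160.109372 = 160.109372
V = π·2.25² × L = 15.904313 × 160.109372 = 2546.429536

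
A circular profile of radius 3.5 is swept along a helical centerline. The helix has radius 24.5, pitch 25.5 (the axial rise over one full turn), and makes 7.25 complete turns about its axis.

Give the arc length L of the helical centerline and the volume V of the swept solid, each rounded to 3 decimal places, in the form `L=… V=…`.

2πR = 2π·24.5 = 153.938040
per-turn = √(153.938040² + 25.5²) = √(23696.9202 + 650.25) = √24347.1702 = 156.035798
L = 7.25 × 156.035798 = 1131.259533
V = π·3.5² × L = 38.484510 × 1131.259533 = 43535.968833

L=1131.260 V=43535.969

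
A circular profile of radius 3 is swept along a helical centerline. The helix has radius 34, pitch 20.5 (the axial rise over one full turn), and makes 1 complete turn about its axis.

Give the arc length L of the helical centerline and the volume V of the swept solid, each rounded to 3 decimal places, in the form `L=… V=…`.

2πR = 2π·34 = 213.628300
per-turn = √(213.628300² + 20.5²) = √(45637.0508 + 420.25) = √46057.3008 = 214.609647
L = 1 × 214.609647 = 214.609647
V = π·3² × L = 28.274334 × 214.609647 = 6067.944825

L=214.610 V=6067.945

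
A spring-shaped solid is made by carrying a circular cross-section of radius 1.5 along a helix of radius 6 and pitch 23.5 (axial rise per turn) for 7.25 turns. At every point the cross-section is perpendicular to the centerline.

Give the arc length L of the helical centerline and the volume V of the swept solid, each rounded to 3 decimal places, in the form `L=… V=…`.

2πR = 2π·6 = 37.699112
per-turn = √(37.699112² + 23.5²) = √(1421.2230 + 552.25) = √1973.4730 = 44.423789
L = 7.25 × 44.423789 = 322.072471
V = π·1.5² × L = 7.068583 × 322.072471 = 2276.596142

L=322.072 V=2276.596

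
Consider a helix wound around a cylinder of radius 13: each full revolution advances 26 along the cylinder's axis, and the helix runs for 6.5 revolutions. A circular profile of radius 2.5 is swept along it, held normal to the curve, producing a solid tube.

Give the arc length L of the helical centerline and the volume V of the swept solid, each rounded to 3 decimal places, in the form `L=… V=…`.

L=557.178 V=10940.155

2πR = 2π·13 = 81.681409
per-turn = √(81.681409² + 26²) = √(6671.8526 + 676) = √7347.8526 = 85.719616
L = 6.5 × 85.719616 = 557.177504
V = π·2.5² × L = 19.634954 × 557.177504 = 10940.154714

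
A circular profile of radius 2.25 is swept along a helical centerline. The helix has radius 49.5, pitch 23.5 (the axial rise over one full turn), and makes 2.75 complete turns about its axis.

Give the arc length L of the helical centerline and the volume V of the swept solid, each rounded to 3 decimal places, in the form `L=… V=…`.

2πR = 2π·49.5 = 311.017673
per-turn = √(311.017673² + 23.5²) = √(96731.9927 + 552.25) = √97284.2427 = 311.904220
L = 2.75 × 311.904220 = 857.736606
V = π·2.25² × L = 15.904313 × 857.736606 = 13641.711293

L=857.737 V=13641.711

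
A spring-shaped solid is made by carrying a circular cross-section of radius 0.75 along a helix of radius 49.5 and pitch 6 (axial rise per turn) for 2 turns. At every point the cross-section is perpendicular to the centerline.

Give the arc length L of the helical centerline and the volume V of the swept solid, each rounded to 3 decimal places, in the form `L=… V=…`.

2πR = 2π·49.5 = 311.017673
per-turn = √(311.017673² + 6²) = √(96731.9927 + 36) = √96767.9927 = 311.075542
L = 2 × 311.075542 = 622.151084
V = π·0.75² × L = 1.767146 × 622.151084 = 1099.431717

L=622.151 V=1099.432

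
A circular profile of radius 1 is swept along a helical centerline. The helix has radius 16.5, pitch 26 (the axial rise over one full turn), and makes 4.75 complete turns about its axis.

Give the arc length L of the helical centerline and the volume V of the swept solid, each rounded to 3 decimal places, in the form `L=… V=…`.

L=507.695 V=1594.970

2πR = 2π·16.5 = 103.672558
per-turn = √(103.672558² + 26²) = √(10747.9992 + 676) = √11423.9992 = 106.883110
L = 4.75 × 106.883110 = 507.694772
V = π·1² × L = 3.141593 × 507.694772 = 1594.970167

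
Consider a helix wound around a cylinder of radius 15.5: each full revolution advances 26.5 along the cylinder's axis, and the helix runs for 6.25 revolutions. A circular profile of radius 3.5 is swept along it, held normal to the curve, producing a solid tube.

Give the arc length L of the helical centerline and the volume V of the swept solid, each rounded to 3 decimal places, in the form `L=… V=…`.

2πR = 2π·15.5 = 97.389372
per-turn = √(97.389372² + 26.5²) = √(9484.6898 + 702.25) = √10186.9398 = 100.930371
L = 6.25 × 100.930371 = 630.814820
V = π·3.5² × L = 38.484510 × 630.814820 = 24276.599251

L=630.815 V=24276.599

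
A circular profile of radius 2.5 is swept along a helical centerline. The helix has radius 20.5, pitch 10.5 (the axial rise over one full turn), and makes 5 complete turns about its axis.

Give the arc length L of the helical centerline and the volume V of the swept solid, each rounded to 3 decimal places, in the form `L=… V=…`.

L=646.163 V=12687.377

2πR = 2π·20.5 = 128.805299
per-turn = √(128.805299² + 10.5²) = √(16590.8050 + 110.25) = √16701.0550 = 129.232562
L = 5 × 129.232562 = 646.162808
V = π·2.5² × L = 19.634954 × 646.162808 = 12687.377074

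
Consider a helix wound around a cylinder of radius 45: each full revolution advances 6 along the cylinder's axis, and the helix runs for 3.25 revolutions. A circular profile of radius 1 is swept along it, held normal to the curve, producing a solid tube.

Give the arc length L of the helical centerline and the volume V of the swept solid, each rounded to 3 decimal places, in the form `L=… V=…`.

L=919.123 V=2887.509

2πR = 2π·45 = 282.743339
per-turn = √(282.743339² + 6²) = √(79943.7956 + 36) = √79979.7956 = 282.806994
L = 3.25 × 282.806994 = 919.122729
V = π·1² × L = 3.141593 × 919.122729 = 2887.509214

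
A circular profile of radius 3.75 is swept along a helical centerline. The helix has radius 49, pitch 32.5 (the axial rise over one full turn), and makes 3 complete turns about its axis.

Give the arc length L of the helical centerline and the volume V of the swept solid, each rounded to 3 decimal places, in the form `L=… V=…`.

2πR = 2π·49 = 307.876080
per-turn = √(307.876080² + 32.5²) = √(94787.6807 + 1056.25) = √95843.9307 = 309.586709
L = 3 × 309.586709 = 928.760128
V = π·3.75² × L = 44.178647 × 928.760128 = 41031.365571

L=928.760 V=41031.366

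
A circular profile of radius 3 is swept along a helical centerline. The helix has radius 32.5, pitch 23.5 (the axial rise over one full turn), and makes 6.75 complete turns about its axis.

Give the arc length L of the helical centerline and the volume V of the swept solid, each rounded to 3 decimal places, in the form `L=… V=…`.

2πR = 2π·32.5 = 204.203522
per-turn = √(204.203522² + 23.5²) = √(41699.0786 + 552.25) = √42251.3286 = 205.551280
L = 6.75 × 205.551280 = 1387.471138
V = π·3² × L = 28.274334 × 1387.471138 = 39229.822211

L=1387.471 V=39229.822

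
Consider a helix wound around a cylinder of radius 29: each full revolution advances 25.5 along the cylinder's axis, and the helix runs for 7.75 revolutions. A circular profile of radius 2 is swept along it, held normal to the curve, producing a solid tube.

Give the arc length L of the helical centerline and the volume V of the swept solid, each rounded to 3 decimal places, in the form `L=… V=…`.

2πR = 2π·29 = 182.212374
per-turn = √(182.212374² + 25.5²) = √(33201.3492 + 650.25) = √33851.5992 = 183.988041
L = 7.75 × 183.988041 = 1425.907317
V = π·2² × L = 12.566371 × 1425.907317 = 17918.479810

L=1425.907 V=17918.480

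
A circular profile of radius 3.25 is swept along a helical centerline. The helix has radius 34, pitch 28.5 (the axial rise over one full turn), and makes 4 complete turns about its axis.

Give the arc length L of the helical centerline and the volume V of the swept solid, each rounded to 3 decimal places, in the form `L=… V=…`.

2πR = 2π·34 = 213.628300
per-turn = √(213.628300² + 28.5²) = √(45637.0508 + 812.25) = √46449.3008 = 215.520998
L = 4 × 215.520998 = 862.083994
V = π·3.25² × L = 33.183072 × 862.083994 = 28606.595577

L=862.084 V=28606.596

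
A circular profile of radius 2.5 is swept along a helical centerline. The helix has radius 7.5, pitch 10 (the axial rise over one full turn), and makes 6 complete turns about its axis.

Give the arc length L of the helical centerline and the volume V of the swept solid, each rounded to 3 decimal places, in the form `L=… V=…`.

L=289.039 V=5675.276

2πR = 2π·7.5 = 47.123890
per-turn = √(47.123890² + 10²) = √(2220.6610 + 100) = √2320.6610 = 48.173239
L = 6 × 48.173239 = 289.039436
V = π·2.5² × L = 19.634954 × 289.039436 = 5675.276058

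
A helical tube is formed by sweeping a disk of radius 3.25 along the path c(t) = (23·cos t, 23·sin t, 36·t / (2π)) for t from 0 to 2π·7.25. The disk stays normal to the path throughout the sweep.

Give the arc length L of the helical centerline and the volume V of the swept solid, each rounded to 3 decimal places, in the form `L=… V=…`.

L=1079.741 V=35829.123

2πR = 2π·23 = 144.513262
per-turn = √(144.513262² + 36²) = √(20884.0829 + 1296) = √22180.0829 = 148.929792
L = 7.25 × 148.929792 = 1079.740991
V = π·3.25² × L = 33.183072 × 1079.740991 = 35829.123488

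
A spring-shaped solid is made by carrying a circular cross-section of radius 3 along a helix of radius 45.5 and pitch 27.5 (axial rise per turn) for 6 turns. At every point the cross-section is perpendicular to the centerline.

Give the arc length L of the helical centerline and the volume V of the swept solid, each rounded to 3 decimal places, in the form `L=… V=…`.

L=1723.227 V=48723.101

2πR = 2π·45.5 = 285.884931
per-turn = √(285.884931² + 27.5²) = √(81730.1940 + 756.25) = √82486.4440 = 287.204533
L = 6 × 287.204533 = 1723.227201
V = π·3² × L = 28.274334 × 1723.227201 = 48723.101231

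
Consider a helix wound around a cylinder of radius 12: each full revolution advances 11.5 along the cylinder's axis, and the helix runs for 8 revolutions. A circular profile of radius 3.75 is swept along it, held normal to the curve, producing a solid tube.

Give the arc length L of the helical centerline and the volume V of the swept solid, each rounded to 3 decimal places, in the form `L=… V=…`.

L=610.162 V=26956.111

2πR = 2π·12 = 75.398224
per-turn = √(75.398224² + 11.5²) = √(5684.8921 + 132.25) = √5817.1421 = 76.270192
L = 8 × 76.270192 = 610.161533
V = π·3.75² × L = 44.178647 × 610.161533 = 26956.110801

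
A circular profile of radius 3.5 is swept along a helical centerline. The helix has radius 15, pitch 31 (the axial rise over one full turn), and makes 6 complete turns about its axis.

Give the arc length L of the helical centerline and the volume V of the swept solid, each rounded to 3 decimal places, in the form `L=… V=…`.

2πR = 2π·15 = 94.247780
per-turn = √(94.247780² + 31²) = √(8882.6440 + 961) = √9843.6440 = 99.215140
L = 6 × 99.215140 = 595.290839
V = π·3.5² × L = 38.484510 × 595.290839 = 22909.476237

L=595.291 V=22909.476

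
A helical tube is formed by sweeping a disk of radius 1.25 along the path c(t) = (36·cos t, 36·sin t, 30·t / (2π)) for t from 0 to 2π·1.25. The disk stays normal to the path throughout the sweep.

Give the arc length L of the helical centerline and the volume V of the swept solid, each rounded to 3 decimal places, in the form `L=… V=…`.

L=285.219 V=1400.067

2πR = 2π·36 = 226.194671
per-turn = √(226.194671² + 30²) = √(51164.0292 + 900) = √52064.0292 = 228.175435
L = 1.25 × 228.175435 = 285.219294
V = π·1.25² × L = 4.908739 × 285.219294 = 1400.066935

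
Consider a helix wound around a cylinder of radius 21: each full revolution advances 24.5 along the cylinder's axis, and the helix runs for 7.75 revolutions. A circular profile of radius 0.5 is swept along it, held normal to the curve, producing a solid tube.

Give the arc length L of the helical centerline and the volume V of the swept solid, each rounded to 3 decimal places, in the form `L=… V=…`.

2πR = 2π·21 = 131.946891
per-turn = √(131.946891² + 24.5²) = √(17409.9822 + 600.25) = √18010.2322 = 134.202206
L = 7.75 × 134.202206 = 1040.067098
V = π·0.5² × L = 0.785398 × 1040.067098 = 816.866789

L=1040.067 V=816.867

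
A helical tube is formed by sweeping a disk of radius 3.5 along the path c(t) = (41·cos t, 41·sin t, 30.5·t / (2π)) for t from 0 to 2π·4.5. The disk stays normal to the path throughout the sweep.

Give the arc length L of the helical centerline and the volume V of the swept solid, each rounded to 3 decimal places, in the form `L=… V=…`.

L=1167.344 V=44924.674

2πR = 2π·41 = 257.610598
per-turn = √(257.610598² + 30.5²) = √(66363.2200 + 930.25) = √67293.4700 = 259.409849
L = 4.5 × 259.409849 = 1167.344323
V = π·3.5² × L = 38.484510 × 1167.344323 = 44924.674262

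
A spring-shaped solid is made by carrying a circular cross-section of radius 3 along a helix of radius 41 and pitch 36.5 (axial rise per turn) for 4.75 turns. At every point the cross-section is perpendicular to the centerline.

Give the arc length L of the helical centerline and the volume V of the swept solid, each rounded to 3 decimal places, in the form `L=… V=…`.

L=1235.872 V=34943.451

2πR = 2π·41 = 257.610598
per-turn = √(257.610598² + 36.5²) = √(66363.2200 + 1332.25) = √67695.4700 = 260.183531
L = 4.75 × 260.183531 = 1235.871774
V = π·3² × L = 28.274334 × 1235.871774 = 34943.451173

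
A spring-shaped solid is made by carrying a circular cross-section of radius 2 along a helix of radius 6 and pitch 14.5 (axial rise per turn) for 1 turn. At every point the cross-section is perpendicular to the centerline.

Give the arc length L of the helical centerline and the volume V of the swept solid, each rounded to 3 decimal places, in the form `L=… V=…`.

L=40.391 V=507.575

2πR = 2π·6 = 37.699112
per-turn = √(37.699112² + 14.5²) = √(1421.2230 + 210.25) = √1631.4730 = 40.391497
L = 1 × 40.391497 = 40.391497
V = π·2² × L = 12.566371 × 40.391497 = 507.574522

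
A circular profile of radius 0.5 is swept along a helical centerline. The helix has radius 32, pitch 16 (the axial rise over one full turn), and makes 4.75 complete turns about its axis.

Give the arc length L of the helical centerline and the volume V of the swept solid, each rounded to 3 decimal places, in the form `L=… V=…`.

L=958.063 V=752.461

2πR = 2π·32 = 201.061930
per-turn = √(201.061930² + 16²) = √(40425.8996 + 256) = √40681.8996 = 201.697545
L = 4.75 × 201.697545 = 958.063338
V = π·0.5² × L = 0.785398 × 958.063338 = 752.461186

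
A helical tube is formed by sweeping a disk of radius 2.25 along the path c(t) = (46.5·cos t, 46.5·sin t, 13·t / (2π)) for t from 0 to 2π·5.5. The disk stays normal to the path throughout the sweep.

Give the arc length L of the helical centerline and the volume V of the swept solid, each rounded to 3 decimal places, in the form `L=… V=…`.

L=1608.515 V=25582.319

2πR = 2π·46.5 = 292.168117
per-turn = √(292.168117² + 13²) = √(85362.2085 + 169) = √85531.2085 = 292.457191
L = 5.5 × 292.457191 = 1608.514550
V = π·2.25² × L = 15.904313 × 1608.514550 = 25582.318553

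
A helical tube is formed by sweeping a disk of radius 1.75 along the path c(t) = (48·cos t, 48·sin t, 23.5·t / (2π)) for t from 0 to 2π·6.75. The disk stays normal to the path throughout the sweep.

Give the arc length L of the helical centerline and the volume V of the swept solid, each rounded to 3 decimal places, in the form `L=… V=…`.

L=2041.923 V=19645.599

2πR = 2π·48 = 301.592895
per-turn = √(301.592895² + 23.5²) = √(90958.2742 + 552.25) = √91510.5242 = 302.507065
L = 6.75 × 302.507065 = 2041.922686
V = π·1.75² × L = 9.621128 × 2041.922686 = 19645.598514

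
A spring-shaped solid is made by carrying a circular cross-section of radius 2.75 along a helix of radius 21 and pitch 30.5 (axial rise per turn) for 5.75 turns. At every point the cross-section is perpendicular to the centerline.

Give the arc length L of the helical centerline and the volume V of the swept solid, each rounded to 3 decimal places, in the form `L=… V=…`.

L=778.700 V=18500.587

2πR = 2π·21 = 131.946891
per-turn = √(131.946891² + 30.5²) = √(17409.9822 + 930.25) = √18340.2322 = 135.426113
L = 5.75 × 135.426113 = 778.700151
V = π·2.75² × L = 23.758294 × 778.700151 = 18500.587481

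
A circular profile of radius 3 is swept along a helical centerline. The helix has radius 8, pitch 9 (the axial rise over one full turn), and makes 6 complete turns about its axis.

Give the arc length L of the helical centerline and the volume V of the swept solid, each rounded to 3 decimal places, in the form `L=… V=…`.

L=306.389 V=8662.947

2πR = 2π·8 = 50.265482
per-turn = √(50.265482² + 9²) = √(2526.6187 + 81) = √2607.6187 = 51.064848
L = 6 × 51.064848 = 306.389089
V = π·3² × L = 28.274334 × 306.389089 = 8662.947414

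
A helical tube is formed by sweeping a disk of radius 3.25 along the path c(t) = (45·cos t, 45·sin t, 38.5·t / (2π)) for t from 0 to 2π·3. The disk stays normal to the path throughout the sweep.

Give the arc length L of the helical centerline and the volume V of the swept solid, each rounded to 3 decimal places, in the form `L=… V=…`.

2πR = 2π·45 = 282.743339
per-turn = √(282.743339² + 38.5²) = √(79943.7956 + 1482.25) = √81426.0456 = 285.352494
L = 3 × 285.352494 = 856.057481
V = π·3.25² × L = 33.183072 × 856.057481 = 28406.617375

L=856.057 V=28406.617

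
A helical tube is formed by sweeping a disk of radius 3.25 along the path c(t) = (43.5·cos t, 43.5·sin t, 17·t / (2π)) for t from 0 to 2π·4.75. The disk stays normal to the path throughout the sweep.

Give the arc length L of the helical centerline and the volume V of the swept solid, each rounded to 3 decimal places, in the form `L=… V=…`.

L=1300.772 V=43163.612

2πR = 2π·43.5 = 273.318561
per-turn = √(273.318561² + 17²) = √(74703.0357 + 289) = √74992.0357 = 273.846738
L = 4.75 × 273.846738 = 1300.772004
V = π·3.25² × L = 33.183072 × 1300.772004 = 43163.611581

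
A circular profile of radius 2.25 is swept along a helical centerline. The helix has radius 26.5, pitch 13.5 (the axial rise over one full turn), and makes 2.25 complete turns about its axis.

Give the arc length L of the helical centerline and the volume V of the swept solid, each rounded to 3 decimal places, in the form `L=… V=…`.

L=375.864 V=5977.863

2πR = 2π·26.5 = 166.504411
per-turn = √(166.504411² + 13.5²) = √(27723.7188 + 182.25) = √27905.9688 = 167.050797
L = 2.25 × 167.050797 = 375.864293
V = π·2.25² × L = 15.904313 × 375.864293 = 5977.863292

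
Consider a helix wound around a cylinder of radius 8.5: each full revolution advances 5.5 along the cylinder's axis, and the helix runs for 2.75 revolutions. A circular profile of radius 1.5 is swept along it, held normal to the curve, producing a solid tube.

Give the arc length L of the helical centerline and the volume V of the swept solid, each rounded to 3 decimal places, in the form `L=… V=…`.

2πR = 2π·8.5 = 53.407075
per-turn = √(53.407075² + 5.5²) = √(2852.3157 + 30.25) = √2882.5657 = 53.689530
L = 2.75 × 53.689530 = 147.646209
V = π·1.5² × L = 7.068583 × 147.646209 = 1043.649549

L=147.646 V=1043.650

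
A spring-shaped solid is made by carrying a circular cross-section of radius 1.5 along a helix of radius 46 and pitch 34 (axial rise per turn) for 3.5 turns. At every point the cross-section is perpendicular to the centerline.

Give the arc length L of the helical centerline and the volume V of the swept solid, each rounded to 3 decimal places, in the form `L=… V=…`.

2πR = 2π·46 = 289.026524
per-turn = √(289.026524² + 34²) = √(83536.3317 + 1156) = √84692.3317 = 291.019470
L = 3.5 × 291.019470 = 1018.568143
V = π·1.5² × L = 7.068583 × 1018.568143 = 7199.833942

L=1018.568 V=7199.834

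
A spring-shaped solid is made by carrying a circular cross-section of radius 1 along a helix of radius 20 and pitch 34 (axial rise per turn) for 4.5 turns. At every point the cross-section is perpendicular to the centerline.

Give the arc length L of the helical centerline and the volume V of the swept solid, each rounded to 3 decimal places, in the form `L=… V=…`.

L=585.819 V=1840.405

2πR = 2π·20 = 125.663706
per-turn = √(125.663706² + 34²) = √(15791.3670 + 1156) = √16947.3670 = 130.182053
L = 4.5 × 130.182053 = 585.819241
V = π·1² × L = 3.141593 × 585.819241 = 1840.405422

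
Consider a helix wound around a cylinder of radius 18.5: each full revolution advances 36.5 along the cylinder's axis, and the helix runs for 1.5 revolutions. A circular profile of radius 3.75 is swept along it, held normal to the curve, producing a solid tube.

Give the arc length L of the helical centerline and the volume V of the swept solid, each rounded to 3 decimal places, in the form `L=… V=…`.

L=182.752 V=8073.750

2πR = 2π·18.5 = 116.238928
per-turn = √(116.238928² + 36.5²) = √(13511.4884 + 1332.25) = √14843.7384 = 121.834882
L = 1.5 × 121.834882 = 182.752323
V = π·3.75² × L = 44.178647 × 182.752323 = 8073.750297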